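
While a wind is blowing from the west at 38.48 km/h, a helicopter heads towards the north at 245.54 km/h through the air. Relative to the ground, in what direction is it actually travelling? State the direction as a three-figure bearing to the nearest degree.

009°

Taking east as x and north as y: velocity relative to the air = (0.000, 245.540) km/h; the air relative to ground = (38.480, 0.000) km/h.
Velocity relative to ground = (0.000, 245.540) + (38.480, 0.000) = (38.480, 245.540) km/h.
Bearing = atan2(38.48, 245.54) = 8.91° clockwise from north.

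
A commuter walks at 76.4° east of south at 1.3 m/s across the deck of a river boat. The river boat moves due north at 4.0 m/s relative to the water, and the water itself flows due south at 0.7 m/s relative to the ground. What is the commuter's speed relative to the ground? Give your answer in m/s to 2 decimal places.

3.25 m/s

In east/north components (m/s): commuter relative to river boat = (1.264, -0.306); river boat relative to water = (0.000, 4.000); water relative to ground = (0.000, -0.700).
Sum = (1.264, 2.994) m/s.
Speed = |(1.264, 2.994)| = 3.250 m/s.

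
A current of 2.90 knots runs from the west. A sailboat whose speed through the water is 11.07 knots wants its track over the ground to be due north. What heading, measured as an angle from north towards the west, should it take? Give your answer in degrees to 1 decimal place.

The current pushes perpendicular to the desired track; the heading must have a component into the current equal to 2.90 knots: 11.07 sin θ = 2.90.
sin θ = 0.2620, so θ = 15.187°.

15.2°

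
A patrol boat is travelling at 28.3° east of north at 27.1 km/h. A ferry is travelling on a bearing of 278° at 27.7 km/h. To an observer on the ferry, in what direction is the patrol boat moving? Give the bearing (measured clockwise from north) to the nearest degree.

Taking east as x and north as y: patrol boat velocity = (12.848, 23.861) km/h; ferry velocity = (-27.430, 3.855) km/h.
Velocity of patrol boat relative to ferry = (12.848, 23.861) − (-27.430, 3.855) = (40.278, 20.006) km/h.
Bearing = atan2(40.28, 20.01) = 63.59° clockwise from north.

064°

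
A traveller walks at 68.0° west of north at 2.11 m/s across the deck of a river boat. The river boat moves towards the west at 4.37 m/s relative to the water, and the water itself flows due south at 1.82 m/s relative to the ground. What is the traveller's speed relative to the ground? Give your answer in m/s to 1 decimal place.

In east/north components (m/s): traveller relative to river boat = (-1.956, 0.790); river boat relative to water = (-4.370, 0.000); water relative to ground = (0.000, -1.820).
Sum = (-6.326, -1.030) m/s.
Speed = |(-6.326, -1.030)| = 6.410 m/s.

6.4 m/s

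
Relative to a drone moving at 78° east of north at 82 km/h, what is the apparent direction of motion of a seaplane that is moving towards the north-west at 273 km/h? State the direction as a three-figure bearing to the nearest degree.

Taking east as x and north as y: seaplane velocity = (-193.040, 193.040) km/h; drone velocity = (80.208, 17.049) km/h.
Velocity of seaplane relative to drone = (-193.040, 193.040) − (80.208, 17.049) = (-273.248, 175.991) km/h.
Bearing = atan2(-273.25, 175.99) = 302.78° clockwise from north.

303°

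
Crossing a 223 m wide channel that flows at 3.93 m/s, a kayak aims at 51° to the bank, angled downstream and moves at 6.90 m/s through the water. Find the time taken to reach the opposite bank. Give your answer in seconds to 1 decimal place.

The component of the kayak's velocity perpendicular to the bank is 6.90 × sin 51° = 5.362 m/s.
The flow acts along the bank and has no component across it.
Time = 223 / 5.362 = 41.587 s.

41.6 s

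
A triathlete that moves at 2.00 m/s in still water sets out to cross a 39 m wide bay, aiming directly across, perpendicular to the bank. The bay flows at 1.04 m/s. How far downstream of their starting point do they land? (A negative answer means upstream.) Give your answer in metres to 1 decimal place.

20.3 m

Perpendicular speed = 2.000 m/s; crossing time = 39 / 2.000 = 19.500 s.
Net downstream speed = 1.040 m/s.
Drift = 1.040 × 19.500 = 20.280 m (downstream).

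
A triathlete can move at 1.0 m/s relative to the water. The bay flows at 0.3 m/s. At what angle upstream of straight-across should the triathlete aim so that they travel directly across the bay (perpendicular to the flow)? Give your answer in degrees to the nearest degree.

17°

To cancel the current, the upstream component of the triathlete's velocity must equal the flow: 1.0 sin θ = 0.3.
sin θ = 0.3 / 1.0 = 0.3000.
θ = arcsin(0.3000) = 17.458°.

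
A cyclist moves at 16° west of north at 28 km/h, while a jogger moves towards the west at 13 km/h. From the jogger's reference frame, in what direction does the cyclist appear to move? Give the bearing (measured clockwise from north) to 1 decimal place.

Taking east as x and north as y: cyclist velocity = (-7.718, 26.915) km/h; jogger velocity = (-13.000, 0.000) km/h.
Velocity of cyclist relative to jogger = (-7.718, 26.915) − (-13.000, 0.000) = (5.282, 26.915) km/h.
Bearing = atan2(5.28, 26.92) = 11.10° clockwise from north.

011.1°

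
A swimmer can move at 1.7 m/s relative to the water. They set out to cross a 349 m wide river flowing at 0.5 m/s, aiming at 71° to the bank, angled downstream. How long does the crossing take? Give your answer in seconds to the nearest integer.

The component of the swimmer's velocity perpendicular to the bank is 1.7 × sin 71° = 1.607 m/s.
Only the cross-stream component determines the crossing time; the current contributes nothing perpendicular to the bank.
Time = 349 / 1.607 = 217.123 s.

217 s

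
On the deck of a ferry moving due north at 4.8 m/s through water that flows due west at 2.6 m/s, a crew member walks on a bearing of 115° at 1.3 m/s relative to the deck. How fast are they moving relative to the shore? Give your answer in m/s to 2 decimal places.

4.48 m/s

In east/north components (m/s): crew member relative to ferry = (1.178, -0.549); ferry relative to water = (0.000, 4.800); water relative to ground = (-2.600, 0.000).
Sum = (-1.422, 4.251) m/s.
Speed = |(-1.422, 4.251)| = 4.482 m/s.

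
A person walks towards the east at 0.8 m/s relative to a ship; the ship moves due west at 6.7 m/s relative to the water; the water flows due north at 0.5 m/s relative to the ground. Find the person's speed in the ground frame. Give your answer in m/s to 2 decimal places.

In east/north components (m/s): person relative to ship = (0.800, 0.000); ship relative to water = (-6.700, 0.000); water relative to ground = (0.000, 0.500).
Sum = (-5.900, 0.500) m/s.
Speed = |(-5.900, 0.500)| = 5.921 m/s.

5.92 m/s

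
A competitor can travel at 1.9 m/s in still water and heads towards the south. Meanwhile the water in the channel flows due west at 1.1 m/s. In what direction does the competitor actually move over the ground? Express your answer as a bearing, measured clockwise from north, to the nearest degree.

210°

Taking east as x and north as y: velocity relative to the water = (0.000, -1.900) m/s; the water relative to ground = (-1.100, 0.000) m/s.
Velocity relative to ground = (0.000, -1.900) + (-1.100, 0.000) = (-1.100, -1.900) m/s.
Bearing = atan2(-1.10, -1.90) = 210.07° clockwise from north.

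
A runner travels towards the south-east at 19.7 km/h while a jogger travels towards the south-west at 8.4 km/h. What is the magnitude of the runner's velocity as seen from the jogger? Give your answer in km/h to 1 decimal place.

21.4 km/h

Taking east as x and north as y: runner velocity = (13.930, -13.930) km/h; jogger velocity = (-5.940, -5.940) km/h.
Velocity of runner relative to jogger = (13.930, -13.930) − (-5.940, -5.940) = (19.870, -7.990) km/h.
Magnitude = |(19.870, -7.990)| = 21.416 km/h.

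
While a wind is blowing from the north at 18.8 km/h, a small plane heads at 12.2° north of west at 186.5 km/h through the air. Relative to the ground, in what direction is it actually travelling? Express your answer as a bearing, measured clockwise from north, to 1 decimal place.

Taking east as x and north as y: velocity relative to the air = (-182.288, 39.412) km/h; the air relative to ground = (0.000, -18.800) km/h.
Velocity relative to ground = (-182.288, 39.412) + (0.000, -18.800) = (-182.288, 20.612) km/h.
Bearing = atan2(-182.29, 20.61) = 276.45° clockwise from north.

276.5°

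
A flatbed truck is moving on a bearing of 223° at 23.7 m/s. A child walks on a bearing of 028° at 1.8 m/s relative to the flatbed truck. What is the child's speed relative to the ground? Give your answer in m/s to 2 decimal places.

Taking east as x and north as y: flatbed truck velocity = (-16.163, -17.333) m/s; child velocity relative to flatbed truck = (0.845, 1.589) m/s.
Velocity relative to ground = (-16.163, -17.333) + (0.845, 1.589) = (-15.318, -15.744) m/s.
Speed = |(-15.318, -15.744)| = 21.966 m/s.

21.97 m/s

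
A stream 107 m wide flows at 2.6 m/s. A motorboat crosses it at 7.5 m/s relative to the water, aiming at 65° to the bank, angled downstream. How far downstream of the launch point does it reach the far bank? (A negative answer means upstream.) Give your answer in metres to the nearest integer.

Perpendicular speed = 6.797 m/s; crossing time = 107 / 6.797 = 15.742 s.
Net downstream speed = 5.770 m/s.
Drift = 5.770 × 15.742 = 90.823 m (downstream).

91 m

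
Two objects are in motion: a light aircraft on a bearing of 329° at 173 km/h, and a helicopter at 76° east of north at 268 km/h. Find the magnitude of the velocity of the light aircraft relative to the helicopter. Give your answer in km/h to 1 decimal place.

Taking east as x and north as y: light aircraft velocity = (-89.102, 148.290) km/h; helicopter velocity = (260.039, 64.835) km/h.
Velocity of light aircraft relative to helicopter = (-89.102, 148.290) − (260.039, 64.835) = (-349.141, 83.455) km/h.
Magnitude = |(-349.141, 83.455)| = 358.976 km/h.

359.0 km/h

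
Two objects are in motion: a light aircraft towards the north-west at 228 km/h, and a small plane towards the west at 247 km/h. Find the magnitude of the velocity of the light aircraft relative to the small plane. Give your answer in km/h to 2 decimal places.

182.62 km/h

Taking east as x and north as y: light aircraft velocity = (-161.220, 161.220) km/h; small plane velocity = (-247.000, 0.000) km/h.
Velocity of light aircraft relative to small plane = (-161.220, 161.220) − (-247.000, 0.000) = (85.780, 161.220) km/h.
Magnitude = |(85.780, 161.220)| = 182.620 km/h.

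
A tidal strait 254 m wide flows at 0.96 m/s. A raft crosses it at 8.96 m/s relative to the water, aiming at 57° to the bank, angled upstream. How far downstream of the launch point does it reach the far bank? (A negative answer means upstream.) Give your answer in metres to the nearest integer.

-133 m

Perpendicular speed = 7.514 m/s; crossing time = 254 / 7.514 = 33.801 s.
Net downstream speed = -3.920 m/s.
Drift = -3.920 × 33.801 = -132.500 m (upstream).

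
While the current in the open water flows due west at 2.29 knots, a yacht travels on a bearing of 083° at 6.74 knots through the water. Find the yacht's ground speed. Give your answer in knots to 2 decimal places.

4.48 knots

Taking east as x and north as y: velocity relative to the water = (6.690, 0.821) knots; the water relative to ground = (-2.290, 0.000) knots.
Velocity relative to ground = (6.690, 0.821) + (-2.290, 0.000) = (4.400, 0.821) knots.
Speed = |(4.400, 0.821)| = 4.476 knots.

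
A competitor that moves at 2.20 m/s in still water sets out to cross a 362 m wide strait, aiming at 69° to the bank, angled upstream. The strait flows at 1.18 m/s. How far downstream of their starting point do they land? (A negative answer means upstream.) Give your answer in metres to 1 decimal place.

Perpendicular speed = 2.054 m/s; crossing time = 362 / 2.054 = 176.252 s.
Net downstream speed = 0.392 m/s.
Drift = 0.392 × 176.252 = 69.019 m (downstream).

69.0 m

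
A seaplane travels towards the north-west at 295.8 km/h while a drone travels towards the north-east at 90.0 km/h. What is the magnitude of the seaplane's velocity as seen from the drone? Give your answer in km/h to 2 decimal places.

Taking east as x and north as y: seaplane velocity = (-209.162, 209.162) km/h; drone velocity = (63.640, 63.640) km/h.
Velocity of seaplane relative to drone = (-209.162, 209.162) − (63.640, 63.640) = (-272.802, 145.523) km/h.
Magnitude = |(-272.802, 145.523)| = 309.189 km/h.

309.19 km/h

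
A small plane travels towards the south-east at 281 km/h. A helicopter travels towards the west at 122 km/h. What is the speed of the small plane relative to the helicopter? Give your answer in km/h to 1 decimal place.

Taking east as x and north as y: small plane velocity = (198.697, -198.697) km/h; helicopter velocity = (-122.000, 0.000) km/h.
Velocity of small plane relative to helicopter = (198.697, -198.697) − (-122.000, 0.000) = (320.697, -198.697) km/h.
Magnitude = |(320.697, -198.697)| = 377.263 km/h.

377.3 km/h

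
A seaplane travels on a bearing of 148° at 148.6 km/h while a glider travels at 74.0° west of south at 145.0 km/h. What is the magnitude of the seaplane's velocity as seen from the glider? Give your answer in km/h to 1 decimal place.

Taking east as x and north as y: seaplane velocity = (78.746, -126.020) km/h; glider velocity = (-139.383, -39.967) km/h.
Velocity of seaplane relative to glider = (78.746, -126.020) − (-139.383, -39.967) = (218.129, -86.053) km/h.
Magnitude = |(218.129, -86.053)| = 234.489 km/h.

234.5 km/h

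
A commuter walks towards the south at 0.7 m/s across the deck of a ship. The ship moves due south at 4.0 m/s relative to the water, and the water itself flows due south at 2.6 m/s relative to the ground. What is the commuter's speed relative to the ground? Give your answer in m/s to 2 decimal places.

7.30 m/s

In east/north components (m/s): commuter relative to ship = (0.000, -0.700); ship relative to water = (0.000, -4.000); water relative to ground = (0.000, -2.600).
Sum = (0.000, -7.300) m/s.
Speed = |(0.000, -7.300)| = 7.300 m/s.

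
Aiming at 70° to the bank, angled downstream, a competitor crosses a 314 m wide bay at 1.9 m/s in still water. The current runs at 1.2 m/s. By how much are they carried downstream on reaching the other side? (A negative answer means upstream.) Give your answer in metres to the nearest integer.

325 m

Perpendicular speed = 1.785 m/s; crossing time = 314 / 1.785 = 175.869 s.
Net downstream speed = 1.850 m/s.
Drift = 1.850 × 175.869 = 325.330 m (downstream).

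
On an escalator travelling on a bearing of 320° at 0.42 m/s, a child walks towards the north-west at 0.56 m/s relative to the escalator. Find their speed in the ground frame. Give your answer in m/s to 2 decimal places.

Taking east as x and north as y: escalator velocity = (-0.270, 0.322) m/s; child velocity relative to escalator = (-0.396, 0.396) m/s.
Velocity relative to ground = (-0.270, 0.322) + (-0.396, 0.396) = (-0.666, 0.718) m/s.
Speed = |(-0.666, 0.718)| = 0.979 m/s.

0.98 m/s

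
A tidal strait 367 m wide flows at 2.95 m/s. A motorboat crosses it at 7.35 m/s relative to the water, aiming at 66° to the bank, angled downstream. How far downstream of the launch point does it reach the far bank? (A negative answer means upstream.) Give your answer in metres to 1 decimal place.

324.6 m

Perpendicular speed = 6.715 m/s; crossing time = 367 / 6.715 = 54.657 s.
Net downstream speed = 5.940 m/s.
Drift = 5.940 × 54.657 = 324.638 m (downstream).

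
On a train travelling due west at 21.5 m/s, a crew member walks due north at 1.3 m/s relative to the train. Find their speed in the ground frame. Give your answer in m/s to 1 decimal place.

Taking east as x and north as y: train velocity = (-21.500, 0.000) m/s; crew member velocity relative to train = (0.000, 1.300) m/s.
Velocity relative to ground = (-21.500, 0.000) + (0.000, 1.300) = (-21.500, 1.300) m/s.
Speed = |(-21.500, 1.300)| = 21.539 m/s.

21.5 m/s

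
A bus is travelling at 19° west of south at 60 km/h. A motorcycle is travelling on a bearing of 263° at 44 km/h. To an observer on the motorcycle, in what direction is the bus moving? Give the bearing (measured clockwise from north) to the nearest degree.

Taking east as x and north as y: bus velocity = (-19.534, -56.731) km/h; motorcycle velocity = (-43.672, -5.362) km/h.
Velocity of bus relative to motorcycle = (-19.534, -56.731) − (-43.672, -5.362) = (24.138, -51.369) km/h.
Bearing = atan2(24.14, -51.37) = 154.83° clockwise from north.

155°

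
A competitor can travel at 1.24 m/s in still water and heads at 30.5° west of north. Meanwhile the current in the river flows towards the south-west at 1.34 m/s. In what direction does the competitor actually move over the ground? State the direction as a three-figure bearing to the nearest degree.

Taking east as x and north as y: velocity relative to the water = (-0.629, 1.068) m/s; the water relative to ground = (-0.948, -0.948) m/s.
Velocity relative to ground = (-0.629, 1.068) + (-0.948, -0.948) = (-1.577, 0.121) m/s.
Bearing = atan2(-1.58, 0.12) = 274.38° clockwise from north.

274°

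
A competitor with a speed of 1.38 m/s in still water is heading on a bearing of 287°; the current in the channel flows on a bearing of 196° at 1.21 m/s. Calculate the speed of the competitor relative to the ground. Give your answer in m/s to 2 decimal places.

1.82 m/s

Taking east as x and north as y: velocity relative to the water = (-1.320, 0.403) m/s; the water relative to ground = (-0.334, -1.163) m/s.
Velocity relative to ground = (-1.320, 0.403) + (-0.334, -1.163) = (-1.653, -0.760) m/s.
Speed = |(-1.653, -0.760)| = 1.819 m/s.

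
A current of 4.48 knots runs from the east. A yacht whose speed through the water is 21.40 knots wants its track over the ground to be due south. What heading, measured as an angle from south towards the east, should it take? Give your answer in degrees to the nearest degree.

12°

The current pushes perpendicular to the desired track; the heading must have a component into the current equal to 4.48 knots: 21.40 sin θ = 4.48.
sin θ = 0.2093, so θ = 12.084°.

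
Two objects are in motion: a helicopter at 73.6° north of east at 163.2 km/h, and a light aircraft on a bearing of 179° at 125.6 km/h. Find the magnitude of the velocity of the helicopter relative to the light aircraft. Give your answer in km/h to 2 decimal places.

Taking east as x and north as y: helicopter velocity = (46.078, 156.560) km/h; light aircraft velocity = (2.192, -125.581) km/h.
Velocity of helicopter relative to light aircraft = (46.078, 156.560) − (2.192, -125.581) = (43.886, 282.141) km/h.
Magnitude = |(43.886, 282.141)| = 285.534 km/h.

285.53 km/h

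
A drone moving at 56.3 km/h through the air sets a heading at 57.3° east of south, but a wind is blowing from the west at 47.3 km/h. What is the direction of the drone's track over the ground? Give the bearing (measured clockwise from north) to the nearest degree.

108°

Taking east as x and north as y: velocity relative to the air = (47.377, -30.416) km/h; the air relative to ground = (47.300, 0.000) km/h.
Velocity relative to ground = (47.377, -30.416) + (47.300, 0.000) = (94.677, -30.416) km/h.
Bearing = atan2(94.68, -30.42) = 107.81° clockwise from north.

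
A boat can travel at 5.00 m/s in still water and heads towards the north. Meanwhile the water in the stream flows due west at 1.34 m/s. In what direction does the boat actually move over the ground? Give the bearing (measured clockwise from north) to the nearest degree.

345°

Taking east as x and north as y: velocity relative to the water = (0.000, 5.000) m/s; the water relative to ground = (-1.340, 0.000) m/s.
Velocity relative to ground = (0.000, 5.000) + (-1.340, 0.000) = (-1.340, 5.000) m/s.
Bearing = atan2(-1.34, 5.00) = 345.00° clockwise from north.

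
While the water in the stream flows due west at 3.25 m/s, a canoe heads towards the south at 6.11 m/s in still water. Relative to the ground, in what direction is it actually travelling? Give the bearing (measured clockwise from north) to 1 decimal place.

Taking east as x and north as y: velocity relative to the water = (0.000, -6.110) m/s; the water relative to ground = (-3.250, 0.000) m/s.
Velocity relative to ground = (0.000, -6.110) + (-3.250, 0.000) = (-3.250, -6.110) m/s.
Bearing = atan2(-3.25, -6.11) = 208.01° clockwise from north.

208.0°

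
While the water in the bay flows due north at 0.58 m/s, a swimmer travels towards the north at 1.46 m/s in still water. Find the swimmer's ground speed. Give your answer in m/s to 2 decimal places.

2.04 m/s

Taking east as x and north as y: velocity relative to the water = (0.000, 1.460) m/s; the water relative to ground = (0.000, 0.580) m/s.
Velocity relative to ground = (0.000, 1.460) + (0.000, 0.580) = (0.000, 2.040) m/s.
Speed = |(0.000, 2.040)| = 2.040 m/s.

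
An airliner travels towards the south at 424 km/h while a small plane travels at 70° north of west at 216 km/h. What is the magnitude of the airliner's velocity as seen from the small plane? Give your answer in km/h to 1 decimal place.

631.3 km/h

Taking east as x and north as y: airliner velocity = (0.000, -424.000) km/h; small plane velocity = (-73.876, 202.974) km/h.
Velocity of airliner relative to small plane = (0.000, -424.000) − (-73.876, 202.974) = (73.876, -626.974) km/h.
Magnitude = |(73.876, -626.974)| = 631.311 km/h.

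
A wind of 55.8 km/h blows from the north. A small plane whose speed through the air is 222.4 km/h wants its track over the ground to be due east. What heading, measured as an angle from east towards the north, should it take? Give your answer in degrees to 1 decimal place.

14.5°

The wind pushes perpendicular to the desired track; the heading must have a component into the wind equal to 55.8 km/h: 222.4 sin θ = 55.8.
sin θ = 0.2509, so θ = 14.531°.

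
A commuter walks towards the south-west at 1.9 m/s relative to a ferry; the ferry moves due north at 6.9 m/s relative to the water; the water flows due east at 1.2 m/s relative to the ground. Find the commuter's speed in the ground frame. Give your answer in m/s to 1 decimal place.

5.6 m/s

In east/north components (m/s): commuter relative to ferry = (-1.344, -1.344); ferry relative to water = (0.000, 6.900); water relative to ground = (1.200, 0.000).
Sum = (-0.144, 5.556) m/s.
Speed = |(-0.144, 5.556)| = 5.558 m/s.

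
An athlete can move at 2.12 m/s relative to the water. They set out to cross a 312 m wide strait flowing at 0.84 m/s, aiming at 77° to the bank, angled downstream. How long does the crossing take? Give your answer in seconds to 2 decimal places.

151.04 s

The component of the athlete's velocity perpendicular to the bank is 2.12 × sin 77° = 2.066 m/s.
The flow acts along the bank and has no component across it.
Time = 312 / 2.066 = 151.041 s.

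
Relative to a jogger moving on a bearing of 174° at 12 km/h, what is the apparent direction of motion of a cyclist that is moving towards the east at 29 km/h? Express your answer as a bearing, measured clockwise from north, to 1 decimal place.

066.7°

Taking east as x and north as y: cyclist velocity = (29.000, 0.000) km/h; jogger velocity = (1.254, -11.934) km/h.
Velocity of cyclist relative to jogger = (29.000, 0.000) − (1.254, -11.934) = (27.746, 11.934) km/h.
Bearing = atan2(27.75, 11.93) = 66.73° clockwise from north.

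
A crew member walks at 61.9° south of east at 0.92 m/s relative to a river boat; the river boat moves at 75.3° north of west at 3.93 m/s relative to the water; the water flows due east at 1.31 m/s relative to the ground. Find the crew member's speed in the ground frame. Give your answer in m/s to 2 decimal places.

3.08 m/s

In east/north components (m/s): crew member relative to river boat = (0.433, -0.812); river boat relative to water = (-0.997, 3.801); water relative to ground = (1.310, 0.000).
Sum = (0.746, 2.990) m/s.
Speed = |(0.746, 2.990)| = 3.081 m/s.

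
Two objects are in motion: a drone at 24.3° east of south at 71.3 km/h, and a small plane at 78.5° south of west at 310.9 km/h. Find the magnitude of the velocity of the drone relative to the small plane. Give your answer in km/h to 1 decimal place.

256.5 km/h

Taking east as x and north as y: drone velocity = (29.341, -64.983) km/h; small plane velocity = (-61.983, -304.659) km/h.
Velocity of drone relative to small plane = (29.341, -64.983) − (-61.983, -304.659) = (91.324, 239.676) km/h.
Magnitude = |(91.324, 239.676)| = 256.485 km/h.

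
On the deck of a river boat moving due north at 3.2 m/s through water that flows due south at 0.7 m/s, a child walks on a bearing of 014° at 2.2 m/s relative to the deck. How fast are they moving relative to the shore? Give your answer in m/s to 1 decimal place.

In east/north components (m/s): child relative to river boat = (0.532, 2.135); river boat relative to water = (0.000, 3.200); water relative to ground = (0.000, -0.700).
Sum = (0.532, 4.635) m/s.
Speed = |(0.532, 4.635)| = 4.665 m/s.

4.7 m/s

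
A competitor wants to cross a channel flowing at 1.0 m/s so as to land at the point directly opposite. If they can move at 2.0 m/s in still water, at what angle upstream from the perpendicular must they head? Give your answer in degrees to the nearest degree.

30°

To cancel the current, the upstream component of the competitor's velocity must equal the flow: 2.0 sin θ = 1.0.
sin θ = 1.0 / 2.0 = 0.5000.
θ = arcsin(0.5000) = 30.000°.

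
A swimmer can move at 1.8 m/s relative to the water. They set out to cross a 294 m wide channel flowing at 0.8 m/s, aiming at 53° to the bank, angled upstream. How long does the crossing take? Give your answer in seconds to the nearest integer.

205 s

The component of the swimmer's velocity perpendicular to the bank is 1.8 × sin 53° = 1.438 m/s.
The flow acts along the bank and has no component across it.
Time = 294 / 1.438 = 204.515 s.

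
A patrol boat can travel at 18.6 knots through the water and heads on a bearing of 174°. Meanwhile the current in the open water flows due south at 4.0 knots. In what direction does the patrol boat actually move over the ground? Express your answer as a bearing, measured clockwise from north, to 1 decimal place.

175.1°

Taking east as x and north as y: velocity relative to the water = (1.944, -18.498) knots; the water relative to ground = (0.000, -4.000) knots.
Velocity relative to ground = (1.944, -18.498) + (0.000, -4.000) = (1.944, -22.498) knots.
Bearing = atan2(1.94, -22.50) = 175.06° clockwise from north.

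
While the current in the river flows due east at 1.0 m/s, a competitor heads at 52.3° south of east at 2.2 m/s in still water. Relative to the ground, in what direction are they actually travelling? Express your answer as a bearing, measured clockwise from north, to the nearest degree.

127°

Taking east as x and north as y: velocity relative to the water = (1.345, -1.741) m/s; the water relative to ground = (1.000, 0.000) m/s.
Velocity relative to ground = (1.345, -1.741) + (1.000, 0.000) = (2.345, -1.741) m/s.
Bearing = atan2(2.35, -1.74) = 126.58° clockwise from north.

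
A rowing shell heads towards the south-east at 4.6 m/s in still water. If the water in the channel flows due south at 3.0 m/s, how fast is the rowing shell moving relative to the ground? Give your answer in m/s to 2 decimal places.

7.05 m/s

Taking east as x and north as y: velocity relative to the water = (3.253, -3.253) m/s; the water relative to ground = (0.000, -3.000) m/s.
Velocity relative to ground = (3.253, -3.253) + (0.000, -3.000) = (3.253, -6.253) m/s.
Speed = |(3.253, -6.253)| = 7.048 m/s.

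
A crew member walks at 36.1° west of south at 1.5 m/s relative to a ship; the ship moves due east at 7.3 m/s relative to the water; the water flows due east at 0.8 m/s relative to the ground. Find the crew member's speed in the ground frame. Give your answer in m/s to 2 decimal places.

7.32 m/s

In east/north components (m/s): crew member relative to ship = (-0.884, -1.212); ship relative to water = (7.300, 0.000); water relative to ground = (0.800, 0.000).
Sum = (7.216, -1.212) m/s.
Speed = |(7.216, -1.212)| = 7.317 m/s.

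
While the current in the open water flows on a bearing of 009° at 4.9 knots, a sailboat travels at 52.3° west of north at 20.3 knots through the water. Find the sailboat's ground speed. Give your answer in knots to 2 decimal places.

Taking east as x and north as y: velocity relative to the water = (-16.062, 12.414) knots; the water relative to ground = (0.767, 4.840) knots.
Velocity relative to ground = (-16.062, 12.414) + (0.767, 4.840) = (-15.295, 17.254) knots.
Speed = |(-15.295, 17.254)| = 23.057 knots.

23.06 knots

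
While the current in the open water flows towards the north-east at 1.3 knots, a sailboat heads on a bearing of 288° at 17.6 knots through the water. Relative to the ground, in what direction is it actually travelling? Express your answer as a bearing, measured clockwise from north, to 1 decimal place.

291.9°

Taking east as x and north as y: velocity relative to the water = (-16.739, 5.439) knots; the water relative to ground = (0.919, 0.919) knots.
Velocity relative to ground = (-16.739, 5.439) + (0.919, 0.919) = (-15.819, 6.358) knots.
Bearing = atan2(-15.82, 6.36) = 291.90° clockwise from north.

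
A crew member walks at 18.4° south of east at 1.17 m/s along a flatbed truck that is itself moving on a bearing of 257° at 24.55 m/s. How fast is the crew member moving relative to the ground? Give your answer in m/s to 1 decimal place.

23.6 m/s

Taking east as x and north as y: flatbed truck velocity = (-23.921, -5.523) m/s; crew member velocity relative to flatbed truck = (1.110, -0.369) m/s.
Velocity relative to ground = (-23.921, -5.523) + (1.110, -0.369) = (-22.811, -5.892) m/s.
Speed = |(-22.811, -5.892)| = 23.559 m/s.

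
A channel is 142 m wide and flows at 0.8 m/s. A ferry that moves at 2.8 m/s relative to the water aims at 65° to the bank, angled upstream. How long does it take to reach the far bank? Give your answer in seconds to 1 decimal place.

The component of the ferry's velocity perpendicular to the bank is 2.8 × sin 65° = 2.538 m/s.
The flow acts along the bank and has no component across it.
Time = 142 / 2.538 = 55.957 s.

56.0 s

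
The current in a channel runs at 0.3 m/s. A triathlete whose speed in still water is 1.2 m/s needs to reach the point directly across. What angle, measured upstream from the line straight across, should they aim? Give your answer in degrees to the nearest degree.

To cancel the current, the upstream component of the triathlete's velocity must equal the flow: 1.2 sin θ = 0.3.
sin θ = 0.3 / 1.2 = 0.2500.
θ = arcsin(0.2500) = 14.478°.

14°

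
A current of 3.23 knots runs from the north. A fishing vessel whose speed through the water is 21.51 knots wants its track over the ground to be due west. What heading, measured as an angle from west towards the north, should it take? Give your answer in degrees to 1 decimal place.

8.6°

The current pushes perpendicular to the desired track; the heading must have a component into the current equal to 3.23 knots: 21.51 sin θ = 3.23.
sin θ = 0.1502, so θ = 8.636°.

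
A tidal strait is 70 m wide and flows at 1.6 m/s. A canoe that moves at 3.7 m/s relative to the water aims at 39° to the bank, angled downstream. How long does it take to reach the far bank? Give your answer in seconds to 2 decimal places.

30.06 s

The component of the canoe's velocity perpendicular to the bank is 3.7 × sin 39° = 2.328 m/s.
The flow acts along the bank and has no component across it.
Time = 70 / 2.328 = 30.062 s.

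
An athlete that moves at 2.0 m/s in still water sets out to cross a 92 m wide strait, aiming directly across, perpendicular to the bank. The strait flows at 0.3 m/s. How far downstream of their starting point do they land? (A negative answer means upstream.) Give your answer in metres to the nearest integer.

Perpendicular speed = 2.000 m/s; crossing time = 92 / 2.000 = 46.000 s.
Net downstream speed = 0.300 m/s.
Drift = 0.300 × 46.000 = 13.800 m (downstream).

14 m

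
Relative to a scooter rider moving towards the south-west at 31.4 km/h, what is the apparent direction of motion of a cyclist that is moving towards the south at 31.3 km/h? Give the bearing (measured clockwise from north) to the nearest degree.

112°

Taking east as x and north as y: cyclist velocity = (0.000, -31.300) km/h; scooter rider velocity = (-22.203, -22.203) km/h.
Velocity of cyclist relative to scooter rider = (0.000, -31.300) − (-22.203, -22.203) = (22.203, -9.097) km/h.
Bearing = atan2(22.20, -9.10) = 112.28° clockwise from north.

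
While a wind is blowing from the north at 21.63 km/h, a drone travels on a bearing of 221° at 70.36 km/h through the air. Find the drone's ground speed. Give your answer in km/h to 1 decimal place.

87.8 km/h

Taking east as x and north as y: velocity relative to the air = (-46.160, -53.101) km/h; the air relative to ground = (0.000, -21.630) km/h.
Velocity relative to ground = (-46.160, -53.101) + (0.000, -21.630) = (-46.160, -74.731) km/h.
Speed = |(-46.160, -74.731)| = 87.838 km/h.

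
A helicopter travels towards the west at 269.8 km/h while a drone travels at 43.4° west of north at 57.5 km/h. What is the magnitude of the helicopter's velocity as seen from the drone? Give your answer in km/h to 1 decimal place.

234.1 km/h

Taking east as x and north as y: helicopter velocity = (-269.800, 0.000) km/h; drone velocity = (-39.508, 41.778) km/h.
Velocity of helicopter relative to drone = (-269.800, 0.000) − (-39.508, 41.778) = (-230.292, -41.778) km/h.
Magnitude = |(-230.292, -41.778)| = 234.051 km/h.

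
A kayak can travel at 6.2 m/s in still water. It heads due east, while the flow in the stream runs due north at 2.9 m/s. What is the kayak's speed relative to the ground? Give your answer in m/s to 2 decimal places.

6.84 m/s

Taking east as x and north as y: velocity relative to the water = (6.200, 0.000) m/s; the water relative to ground = (0.000, 2.900) m/s.
Velocity relative to ground = (6.200, 0.000) + (0.000, 2.900) = (6.200, 2.900) m/s.
Speed = |(6.200, 2.900)| = 6.845 m/s.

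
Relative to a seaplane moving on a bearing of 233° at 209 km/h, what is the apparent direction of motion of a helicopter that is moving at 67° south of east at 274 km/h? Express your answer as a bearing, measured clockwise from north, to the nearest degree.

Taking east as x and north as y: helicopter velocity = (107.060, -252.218) km/h; seaplane velocity = (-166.915, -125.779) km/h.
Velocity of helicopter relative to seaplane = (107.060, -252.218) − (-166.915, -125.779) = (273.975, -126.439) km/h.
Bearing = atan2(273.98, -126.44) = 114.77° clockwise from north.

115°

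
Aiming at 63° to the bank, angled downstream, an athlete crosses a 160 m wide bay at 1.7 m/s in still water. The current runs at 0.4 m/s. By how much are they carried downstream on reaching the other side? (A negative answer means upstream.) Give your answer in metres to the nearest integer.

124 m

Perpendicular speed = 1.515 m/s; crossing time = 160 / 1.515 = 105.631 s.
Net downstream speed = 1.172 m/s.
Drift = 1.172 × 105.631 = 123.776 m (downstream).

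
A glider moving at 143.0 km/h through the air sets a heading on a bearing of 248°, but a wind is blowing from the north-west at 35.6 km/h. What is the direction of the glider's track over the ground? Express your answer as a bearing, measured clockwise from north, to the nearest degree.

Taking east as x and north as y: velocity relative to the air = (-132.587, -53.569) km/h; the air relative to ground = (25.173, -25.173) km/h.
Velocity relative to ground = (-132.587, -53.569) + (25.173, -25.173) = (-107.414, -78.742) km/h.
Bearing = atan2(-107.41, -78.74) = 233.76° clockwise from north.

234°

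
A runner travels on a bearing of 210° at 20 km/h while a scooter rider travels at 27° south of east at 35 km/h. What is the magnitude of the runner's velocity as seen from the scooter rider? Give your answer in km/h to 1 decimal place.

Taking east as x and north as y: runner velocity = (-10.000, -17.321) km/h; scooter rider velocity = (31.185, -15.890) km/h.
Velocity of runner relative to scooter rider = (-10.000, -17.321) − (31.185, -15.890) = (-41.185, -1.431) km/h.
Magnitude = |(-41.185, -1.431)| = 41.210 km/h.

41.2 km/h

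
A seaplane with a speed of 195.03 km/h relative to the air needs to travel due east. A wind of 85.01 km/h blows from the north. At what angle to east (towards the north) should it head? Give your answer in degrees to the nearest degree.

The wind pushes perpendicular to the desired track; the heading must have a component into the wind equal to 85.01 km/h: 195.03 sin θ = 85.01.
sin θ = 0.4359, so θ = 25.841°.

26°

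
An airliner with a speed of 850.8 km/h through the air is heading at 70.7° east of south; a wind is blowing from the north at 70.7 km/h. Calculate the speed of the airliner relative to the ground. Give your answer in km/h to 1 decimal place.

876.7 km/h

Taking east as x and north as y: velocity relative to the air = (802.986, -281.202) km/h; the air relative to ground = (0.000, -70.700) km/h.
Velocity relative to ground = (802.986, -281.202) + (0.000, -70.700) = (802.986, -351.902) km/h.
Speed = |(802.986, -351.902)| = 876.710 km/h.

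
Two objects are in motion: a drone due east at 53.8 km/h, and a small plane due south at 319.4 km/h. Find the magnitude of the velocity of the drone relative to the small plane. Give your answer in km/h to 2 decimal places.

Taking east as x and north as y: drone velocity = (53.800, 0.000) km/h; small plane velocity = (0.000, -319.400) km/h.
Velocity of drone relative to small plane = (53.800, 0.000) − (0.000, -319.400) = (53.800, 319.400) km/h.
Magnitude = |(53.800, 319.400)| = 323.899 km/h.

323.90 km/h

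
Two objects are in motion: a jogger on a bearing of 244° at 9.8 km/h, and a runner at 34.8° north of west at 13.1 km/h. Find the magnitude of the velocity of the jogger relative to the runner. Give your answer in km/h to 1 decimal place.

Taking east as x and north as y: jogger velocity = (-8.808, -4.296) km/h; runner velocity = (-10.757, 7.476) km/h.
Velocity of jogger relative to runner = (-8.808, -4.296) − (-10.757, 7.476) = (1.949, -11.772) km/h.
Magnitude = |(1.949, -11.772)| = 11.933 km/h.

11.9 km/h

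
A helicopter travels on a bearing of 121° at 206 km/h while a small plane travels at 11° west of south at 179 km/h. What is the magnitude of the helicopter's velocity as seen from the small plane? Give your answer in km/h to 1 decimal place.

Taking east as x and north as y: helicopter velocity = (176.576, -106.098) km/h; small plane velocity = (-34.155, -175.711) km/h.
Velocity of helicopter relative to small plane = (176.576, -106.098) − (-34.155, -175.711) = (210.731, 69.613) km/h.
Magnitude = |(210.731, 69.613)| = 221.932 km/h.

221.9 km/h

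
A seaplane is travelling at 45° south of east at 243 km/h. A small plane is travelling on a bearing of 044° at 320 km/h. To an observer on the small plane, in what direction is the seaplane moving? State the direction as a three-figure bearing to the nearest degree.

Taking east as x and north as y: seaplane velocity = (171.827, -171.827) km/h; small plane velocity = (222.291, 230.189) km/h.
Velocity of seaplane relative to small plane = (171.827, -171.827) − (222.291, 230.189) = (-50.464, -402.016) km/h.
Bearing = atan2(-50.46, -402.02) = 187.15° clockwise from north.

187°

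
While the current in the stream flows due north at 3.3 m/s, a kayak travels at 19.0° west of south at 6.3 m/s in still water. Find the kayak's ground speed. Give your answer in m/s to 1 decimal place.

3.4 m/s

Taking east as x and north as y: velocity relative to the water = (-2.051, -5.957) m/s; the water relative to ground = (0.000, 3.300) m/s.
Velocity relative to ground = (-2.051, -5.957) + (0.000, 3.300) = (-2.051, -2.657) m/s.
Speed = |(-2.051, -2.657)| = 3.356 m/s.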